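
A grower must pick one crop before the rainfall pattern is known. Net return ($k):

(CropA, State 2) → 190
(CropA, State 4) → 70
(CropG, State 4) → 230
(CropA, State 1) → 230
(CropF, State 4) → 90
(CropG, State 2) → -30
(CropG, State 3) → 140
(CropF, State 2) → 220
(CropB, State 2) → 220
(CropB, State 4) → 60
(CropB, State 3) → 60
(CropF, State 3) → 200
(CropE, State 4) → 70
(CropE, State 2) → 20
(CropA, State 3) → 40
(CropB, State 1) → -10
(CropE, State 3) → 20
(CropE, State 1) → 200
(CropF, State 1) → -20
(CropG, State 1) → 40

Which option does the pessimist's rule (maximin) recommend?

CropA

Row minima: CropA=40, CropF=-20, CropB=-10, CropG=-30, CropE=20
Best worst-case = 40 → CropA.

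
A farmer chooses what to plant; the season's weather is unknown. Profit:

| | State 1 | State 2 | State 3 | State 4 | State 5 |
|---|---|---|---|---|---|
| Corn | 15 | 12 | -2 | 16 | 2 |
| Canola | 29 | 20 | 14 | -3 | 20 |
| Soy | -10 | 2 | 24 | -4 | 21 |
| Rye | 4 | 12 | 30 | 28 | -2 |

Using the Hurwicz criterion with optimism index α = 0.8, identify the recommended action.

Rye

Corn: 0.8·16 + 0.2·(-2) = 12.4
Canola: 0.8·29 + 0.2·(-3) = 22.6
Soy: 0.8·24 + 0.2·(-10) = 17.2
Rye: 0.8·30 + 0.2·(-2) = 23.6
Highest Hurwicz score = 23.6 → Rye.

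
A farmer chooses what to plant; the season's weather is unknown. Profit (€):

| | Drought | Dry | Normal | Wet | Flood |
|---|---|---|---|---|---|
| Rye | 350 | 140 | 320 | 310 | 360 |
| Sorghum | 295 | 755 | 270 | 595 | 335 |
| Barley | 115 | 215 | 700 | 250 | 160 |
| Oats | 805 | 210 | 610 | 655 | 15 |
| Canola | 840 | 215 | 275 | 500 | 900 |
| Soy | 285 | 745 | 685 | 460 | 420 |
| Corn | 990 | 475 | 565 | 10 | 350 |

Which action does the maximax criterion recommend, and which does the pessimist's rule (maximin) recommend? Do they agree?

maximax → Corn; maximin → Soy (disagree)

Row maxima: Rye=360, Sorghum=755, Barley=700, Oats=805, Canola=900, Soy=745, Corn=990
Best best-case = 990 → Corn.
Row minima: Rye=140, Sorghum=270, Barley=115, Oats=15, Canola=215, Soy=285, Corn=10
Best worst-case = 285 → Soy.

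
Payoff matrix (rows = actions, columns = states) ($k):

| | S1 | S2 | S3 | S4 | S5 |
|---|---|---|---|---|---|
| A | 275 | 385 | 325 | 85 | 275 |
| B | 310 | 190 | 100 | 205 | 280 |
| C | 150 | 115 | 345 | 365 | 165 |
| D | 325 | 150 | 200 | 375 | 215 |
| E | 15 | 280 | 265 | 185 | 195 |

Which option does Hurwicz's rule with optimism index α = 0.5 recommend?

A: 0.5·385 + 0.5·85 = 235
B: 0.5·310 + 0.5·100 = 205
C: 0.5·365 + 0.5·115 = 240
D: 0.5·375 + 0.5·150 = 262.5
E: 0.5·280 + 0.5·15 = 147.5
Highest Hurwicz score = 262.5 → D.

D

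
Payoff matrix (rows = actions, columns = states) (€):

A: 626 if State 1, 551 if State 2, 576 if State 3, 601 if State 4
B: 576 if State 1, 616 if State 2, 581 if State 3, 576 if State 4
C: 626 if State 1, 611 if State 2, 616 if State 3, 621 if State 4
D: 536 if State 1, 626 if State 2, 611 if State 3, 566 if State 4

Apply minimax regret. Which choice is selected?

C

Column bests: State 1=626, State 2=626, State 3=616, State 4=621.
A regrets: 0, 75, 40, 20 → max 75
B regrets: 50, 10, 35, 45 → max 50
C regrets: 0, 15, 0, 0 → max 15
D regrets: 90, 0, 5, 55 → max 90
Smallest max regret = 15 → C.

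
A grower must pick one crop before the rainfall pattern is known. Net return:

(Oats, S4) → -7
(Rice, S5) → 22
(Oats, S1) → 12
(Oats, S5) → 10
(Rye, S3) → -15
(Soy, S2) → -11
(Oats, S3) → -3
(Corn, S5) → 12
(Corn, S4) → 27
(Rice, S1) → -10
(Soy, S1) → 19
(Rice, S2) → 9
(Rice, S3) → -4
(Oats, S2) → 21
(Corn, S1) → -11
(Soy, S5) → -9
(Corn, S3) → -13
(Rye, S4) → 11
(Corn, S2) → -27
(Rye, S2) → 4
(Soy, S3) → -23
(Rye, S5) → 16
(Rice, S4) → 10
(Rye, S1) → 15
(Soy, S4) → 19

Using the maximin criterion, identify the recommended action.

Oats

Row minima: Rye=-15, Oats=-7, Rice=-10, Soy=-23, Corn=-27
Best worst-case = -7 → Oats.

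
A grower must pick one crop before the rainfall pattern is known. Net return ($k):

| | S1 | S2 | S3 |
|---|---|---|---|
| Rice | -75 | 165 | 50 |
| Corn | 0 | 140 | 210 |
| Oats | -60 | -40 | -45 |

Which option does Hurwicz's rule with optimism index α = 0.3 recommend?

Rice: 0.3·165 + 0.7·(-75) = -3
Corn: 0.3·210 + 0.7·0 = 63
Oats: 0.3·(-40) + 0.7·(-60) = -54
Highest Hurwicz score = 63 → Corn.

Corn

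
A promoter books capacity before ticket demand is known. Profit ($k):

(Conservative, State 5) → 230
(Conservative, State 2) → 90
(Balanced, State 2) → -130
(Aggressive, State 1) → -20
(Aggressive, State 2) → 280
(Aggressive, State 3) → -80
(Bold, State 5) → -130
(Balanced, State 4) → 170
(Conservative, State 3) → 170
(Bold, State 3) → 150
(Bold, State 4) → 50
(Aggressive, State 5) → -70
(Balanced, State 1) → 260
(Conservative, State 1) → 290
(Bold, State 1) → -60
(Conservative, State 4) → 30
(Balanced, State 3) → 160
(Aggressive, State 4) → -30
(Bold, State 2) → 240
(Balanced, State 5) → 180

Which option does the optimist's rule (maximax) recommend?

Conservative

Row maxima: Conservative=290, Balanced=260, Aggressive=280, Bold=240
Best best-case = 290 → Conservative.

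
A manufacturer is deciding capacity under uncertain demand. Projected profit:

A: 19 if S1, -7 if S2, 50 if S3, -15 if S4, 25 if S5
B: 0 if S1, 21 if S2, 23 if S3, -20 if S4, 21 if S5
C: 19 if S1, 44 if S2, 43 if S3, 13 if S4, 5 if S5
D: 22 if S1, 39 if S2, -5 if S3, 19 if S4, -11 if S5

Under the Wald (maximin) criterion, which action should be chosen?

C

Row minima: A=-15, B=-20, C=5, D=-11
Best worst-case = 5 → C.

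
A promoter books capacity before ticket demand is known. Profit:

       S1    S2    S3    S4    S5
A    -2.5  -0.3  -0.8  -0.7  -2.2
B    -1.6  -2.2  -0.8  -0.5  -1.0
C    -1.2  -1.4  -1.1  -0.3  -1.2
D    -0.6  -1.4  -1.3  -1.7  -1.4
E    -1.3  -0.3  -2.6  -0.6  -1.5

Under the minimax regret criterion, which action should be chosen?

Column bests: S1=-0.6, S2=-0.3, S3=-0.8, S4=-0.3, S5=-1.0.
A regrets: 1.9, 0.0, 0.0, 0.4, 1.2 → max 1.9
B regrets: 1.0, 1.9, 0.0, 0.2, 0.0 → max 1.9
C regrets: 0.6, 1.1, 0.3, 0.0, 0.2 → max 1.1
D regrets: 0.0, 1.1, 0.5, 1.4, 0.4 → max 1.4
E regrets: 0.7, 0.0, 1.8, 0.3, 0.5 → max 1.8
Smallest max regret = 1.1 → C.

C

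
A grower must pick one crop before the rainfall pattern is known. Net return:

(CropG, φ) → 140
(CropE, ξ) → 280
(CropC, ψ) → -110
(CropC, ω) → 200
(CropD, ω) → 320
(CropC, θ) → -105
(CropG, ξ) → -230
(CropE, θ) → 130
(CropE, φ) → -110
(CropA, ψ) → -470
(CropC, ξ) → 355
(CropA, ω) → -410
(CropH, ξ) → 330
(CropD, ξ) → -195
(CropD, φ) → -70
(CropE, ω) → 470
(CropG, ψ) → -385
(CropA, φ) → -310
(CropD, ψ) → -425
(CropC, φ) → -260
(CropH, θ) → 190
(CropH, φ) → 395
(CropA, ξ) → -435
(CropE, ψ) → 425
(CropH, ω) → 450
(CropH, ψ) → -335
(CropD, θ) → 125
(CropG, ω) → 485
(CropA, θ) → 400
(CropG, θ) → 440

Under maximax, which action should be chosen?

CropG

Row maxima: CropG=485, CropH=450, CropE=470, CropC=355, CropD=320, CropA=400
Best best-case = 485 → CropG.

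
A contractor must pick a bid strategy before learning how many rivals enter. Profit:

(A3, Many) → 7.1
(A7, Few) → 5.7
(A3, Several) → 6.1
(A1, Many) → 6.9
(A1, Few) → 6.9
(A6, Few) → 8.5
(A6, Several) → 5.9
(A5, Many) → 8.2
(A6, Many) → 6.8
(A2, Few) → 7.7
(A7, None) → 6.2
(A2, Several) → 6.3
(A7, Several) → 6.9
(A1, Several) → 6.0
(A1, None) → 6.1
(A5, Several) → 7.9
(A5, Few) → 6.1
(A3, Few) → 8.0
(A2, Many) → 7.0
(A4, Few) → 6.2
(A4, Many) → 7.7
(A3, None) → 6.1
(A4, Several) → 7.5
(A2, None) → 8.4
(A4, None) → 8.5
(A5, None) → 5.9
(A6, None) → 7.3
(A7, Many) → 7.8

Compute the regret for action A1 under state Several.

1.9

Best payoff under Several is 7.9.
Regret = 7.9 − 6.0 = 1.9.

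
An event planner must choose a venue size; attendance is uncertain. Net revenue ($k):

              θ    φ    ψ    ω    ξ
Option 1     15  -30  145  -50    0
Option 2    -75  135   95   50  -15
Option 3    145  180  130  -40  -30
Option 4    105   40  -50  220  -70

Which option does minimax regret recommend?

Option 4

Column bests: θ=145, φ=180, ψ=145, ω=220, ξ=0.
Option 1 regrets: 130, 210, 0, 270, 0 → max 270
Option 2 regrets: 220, 45, 50, 170, 15 → max 220
Option 3 regrets: 0, 0, 15, 260, 30 → max 260
Option 4 regrets: 40, 140, 195, 0, 70 → max 195
Smallest max regret = 195 → Option 4.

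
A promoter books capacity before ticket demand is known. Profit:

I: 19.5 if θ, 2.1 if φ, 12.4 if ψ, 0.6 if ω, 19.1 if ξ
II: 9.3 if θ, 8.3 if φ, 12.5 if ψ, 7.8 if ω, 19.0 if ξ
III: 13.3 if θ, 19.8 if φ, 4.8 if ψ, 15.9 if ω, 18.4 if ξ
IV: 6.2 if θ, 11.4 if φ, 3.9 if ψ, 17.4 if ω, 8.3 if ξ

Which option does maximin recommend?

II

Row minima: I=0.6, II=7.8, III=4.8, IV=3.9
Best worst-case = 7.8 → II.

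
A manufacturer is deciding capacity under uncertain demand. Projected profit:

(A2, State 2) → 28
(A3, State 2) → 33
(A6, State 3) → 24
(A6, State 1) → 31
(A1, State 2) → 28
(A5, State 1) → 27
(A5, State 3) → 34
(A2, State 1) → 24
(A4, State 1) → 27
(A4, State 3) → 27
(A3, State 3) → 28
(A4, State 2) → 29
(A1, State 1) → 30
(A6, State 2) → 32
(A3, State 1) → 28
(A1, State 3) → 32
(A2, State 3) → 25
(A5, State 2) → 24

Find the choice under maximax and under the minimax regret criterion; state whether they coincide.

maximax → A5; minimax regret → A1 (disagree)

Row maxima: A1=32, A2=28, A3=33, A4=29, A5=34, A6=32
Best best-case = 34 → A5.
Column bests: State 1=31, State 2=33, State 3=34.
A1 regrets: 1, 5, 2 → max 5
A2 regrets: 7, 5, 9 → max 9
A3 regrets: 3, 0, 6 → max 6
A4 regrets: 4, 4, 7 → max 7
A5 regrets: 4, 9, 0 → max 9
A6 regrets: 0, 1, 10 → max 10
Smallest max regret = 5 → A1.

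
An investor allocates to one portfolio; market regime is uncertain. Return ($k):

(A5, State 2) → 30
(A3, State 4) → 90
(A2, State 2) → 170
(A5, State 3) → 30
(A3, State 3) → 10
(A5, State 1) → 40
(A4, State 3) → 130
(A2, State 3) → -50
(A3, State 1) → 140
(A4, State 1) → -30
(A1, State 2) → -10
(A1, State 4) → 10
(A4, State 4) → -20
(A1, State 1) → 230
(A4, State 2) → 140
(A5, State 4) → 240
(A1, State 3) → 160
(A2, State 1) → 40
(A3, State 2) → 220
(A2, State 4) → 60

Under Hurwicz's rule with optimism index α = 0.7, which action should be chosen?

A1: 0.7·230 + 0.3·(-10) = 158
A2: 0.7·170 + 0.3·(-50) = 104
A3: 0.7·220 + 0.3·10 = 157
A4: 0.7·140 + 0.3·(-30) = 89
A5: 0.7·240 + 0.3·30 = 177
Highest Hurwicz score = 177 → A5.

A5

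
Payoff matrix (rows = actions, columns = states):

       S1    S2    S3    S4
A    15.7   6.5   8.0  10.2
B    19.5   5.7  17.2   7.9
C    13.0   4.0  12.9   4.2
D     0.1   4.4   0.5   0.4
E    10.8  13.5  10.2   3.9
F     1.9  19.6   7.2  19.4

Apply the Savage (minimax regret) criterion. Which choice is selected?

A

Column bests: S1=19.5, S2=19.6, S3=17.2, S4=19.4.
A regrets: 3.8, 13.1, 9.2, 9.2 → max 13.1
B regrets: 0.0, 13.9, 0.0, 11.5 → max 13.9
C regrets: 6.5, 15.6, 4.3, 15.2 → max 15.6
D regrets: 19.4, 15.2, 16.7, 19.0 → max 19.4
E regrets: 8.7, 6.1, 7.0, 15.5 → max 15.5
F regrets: 17.6, 0.0, 10.0, 0.0 → max 17.6
Smallest max regret = 13.1 → A.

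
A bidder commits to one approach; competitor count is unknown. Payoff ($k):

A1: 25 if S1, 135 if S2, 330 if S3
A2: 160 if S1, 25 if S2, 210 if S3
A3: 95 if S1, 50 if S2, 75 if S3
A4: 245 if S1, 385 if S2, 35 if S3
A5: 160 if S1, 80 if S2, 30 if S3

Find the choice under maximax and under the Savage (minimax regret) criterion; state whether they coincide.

maximax → A4; minimax regret → A1 (disagree)

Row maxima: A1=330, A2=210, A3=95, A4=385, A5=160
Best best-case = 385 → A4.
Column bests: S1=245, S2=385, S3=330.
A1 regrets: 220, 250, 0 → max 250
A2 regrets: 85, 360, 120 → max 360
A3 regrets: 150, 335, 255 → max 335
A4 regrets: 0, 0, 295 → max 295
A5 regrets: 85, 305, 300 → max 305
Smallest max regret = 250 → A1.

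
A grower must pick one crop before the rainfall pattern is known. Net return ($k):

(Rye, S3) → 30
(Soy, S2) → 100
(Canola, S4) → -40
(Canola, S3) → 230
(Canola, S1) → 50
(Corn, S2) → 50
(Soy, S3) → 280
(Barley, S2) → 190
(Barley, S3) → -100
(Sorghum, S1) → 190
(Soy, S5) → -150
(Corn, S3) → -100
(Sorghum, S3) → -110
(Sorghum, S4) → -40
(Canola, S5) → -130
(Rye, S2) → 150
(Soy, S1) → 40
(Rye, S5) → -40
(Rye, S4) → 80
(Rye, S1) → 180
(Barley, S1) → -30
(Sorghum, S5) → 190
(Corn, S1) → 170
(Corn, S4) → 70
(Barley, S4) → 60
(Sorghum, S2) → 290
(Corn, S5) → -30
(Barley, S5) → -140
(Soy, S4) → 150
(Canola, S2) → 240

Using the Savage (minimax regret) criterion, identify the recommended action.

Column bests: S1=190, S2=290, S3=280, S4=150, S5=190.
Soy regrets: 150, 190, 0, 0, 340 → max 340
Sorghum regrets: 0, 0, 390, 190, 0 → max 390
Corn regrets: 20, 240, 380, 80, 220 → max 380
Rye regrets: 10, 140, 250, 70, 230 → max 250
Canola regrets: 140, 50, 50, 190, 320 → max 320
Barley regrets: 220, 100, 380, 90, 330 → max 380
Smallest max regret = 250 → Rye.

Rye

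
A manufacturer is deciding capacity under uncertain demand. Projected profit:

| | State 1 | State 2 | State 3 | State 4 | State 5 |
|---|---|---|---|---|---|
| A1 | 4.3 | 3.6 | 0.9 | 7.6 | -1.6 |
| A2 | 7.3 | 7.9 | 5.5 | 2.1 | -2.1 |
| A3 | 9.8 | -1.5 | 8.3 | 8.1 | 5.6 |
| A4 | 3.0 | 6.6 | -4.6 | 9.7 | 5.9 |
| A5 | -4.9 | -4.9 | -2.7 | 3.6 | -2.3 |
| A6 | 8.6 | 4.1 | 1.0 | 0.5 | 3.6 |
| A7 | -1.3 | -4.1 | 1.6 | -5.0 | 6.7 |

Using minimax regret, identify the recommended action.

A1

Column bests: State 1=9.8, State 2=7.9, State 3=8.3, State 4=9.7, State 5=6.7.
A1 regrets: 5.5, 4.3, 7.4, 2.1, 8.3 → max 8.3
A2 regrets: 2.5, 0.0, 2.8, 7.6, 8.8 → max 8.8
A3 regrets: 0.0, 9.4, 0.0, 1.6, 1.1 → max 9.4
A4 regrets: 6.8, 1.3, 12.9, 0.0, 0.8 → max 12.9
A5 regrets: 14.7, 12.8, 11.0, 6.1, 9.0 → max 14.7
A6 regrets: 1.2, 3.8, 7.3, 9.2, 3.1 → max 9.2
A7 regrets: 11.1, 12.0, 6.7, 14.7, 0.0 → max 14.7
Smallest max regret = 8.3 → A1.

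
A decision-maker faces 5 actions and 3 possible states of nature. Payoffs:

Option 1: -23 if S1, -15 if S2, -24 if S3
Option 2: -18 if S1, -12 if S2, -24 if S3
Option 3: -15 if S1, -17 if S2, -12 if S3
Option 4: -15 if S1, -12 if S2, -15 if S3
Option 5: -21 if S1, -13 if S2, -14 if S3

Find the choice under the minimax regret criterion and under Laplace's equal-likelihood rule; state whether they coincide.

Column bests: S1=-15, S2=-12, S3=-12.
Option 1 regrets: 8, 3, 12 → max 12
Option 2 regrets: 3, 0, 12 → max 12
Option 3 regrets: 0, 5, 0 → max 5
Option 4 regrets: 0, 0, 3 → max 3
Option 5 regrets: 6, 1, 2 → max 6
Smallest max regret = 3 → Option 4.
Row averages: Option 1=-62/3, Option 2=-18, Option 3=-44/3, Option 4=-14, Option 5=-16
Highest average = -14 → Option 4.

minimax regret → Option 4; laplace → Option 4 (agree)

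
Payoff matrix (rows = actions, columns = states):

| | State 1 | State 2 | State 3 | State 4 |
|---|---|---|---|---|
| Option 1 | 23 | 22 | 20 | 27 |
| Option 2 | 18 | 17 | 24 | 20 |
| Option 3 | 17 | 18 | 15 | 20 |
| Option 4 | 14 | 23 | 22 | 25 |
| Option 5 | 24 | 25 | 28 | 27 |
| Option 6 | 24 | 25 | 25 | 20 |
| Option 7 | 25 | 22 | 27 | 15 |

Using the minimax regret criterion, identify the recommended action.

Option 5

Column bests: State 1=25, State 2=25, State 3=28, State 4=27.
Option 1 regrets: 2, 3, 8, 0 → max 8
Option 2 regrets: 7, 8, 4, 7 → max 8
Option 3 regrets: 8, 7, 13, 7 → max 13
Option 4 regrets: 11, 2, 6, 2 → max 11
Option 5 regrets: 1, 0, 0, 0 → max 1
Option 6 regrets: 1, 0, 3, 7 → max 7
Option 7 regrets: 0, 3, 1, 12 → max 12
Smallest max regret = 1 → Option 5.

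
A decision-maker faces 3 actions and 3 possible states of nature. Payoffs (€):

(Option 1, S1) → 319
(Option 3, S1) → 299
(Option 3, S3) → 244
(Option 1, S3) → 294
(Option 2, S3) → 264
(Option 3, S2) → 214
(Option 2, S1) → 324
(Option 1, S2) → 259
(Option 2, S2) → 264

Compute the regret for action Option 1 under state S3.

Best payoff under S3 is 294.
Regret = 294 − 294 = 0.

0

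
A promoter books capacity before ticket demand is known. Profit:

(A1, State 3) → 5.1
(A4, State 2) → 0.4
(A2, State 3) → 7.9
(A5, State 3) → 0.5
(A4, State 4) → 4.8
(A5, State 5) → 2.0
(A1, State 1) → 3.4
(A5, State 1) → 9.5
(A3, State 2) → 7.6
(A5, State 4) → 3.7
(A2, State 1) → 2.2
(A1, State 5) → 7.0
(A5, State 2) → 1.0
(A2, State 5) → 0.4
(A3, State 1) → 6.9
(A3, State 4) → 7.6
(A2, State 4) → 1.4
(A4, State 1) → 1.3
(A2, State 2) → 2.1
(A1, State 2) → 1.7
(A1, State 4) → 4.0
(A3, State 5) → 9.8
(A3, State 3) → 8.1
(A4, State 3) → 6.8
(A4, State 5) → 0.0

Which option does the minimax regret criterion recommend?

A3

Column bests: State 1=9.5, State 2=7.6, State 3=8.1, State 4=7.6, State 5=9.8.
A1 regrets: 6.1, 5.9, 3.0, 3.6, 2.8 → max 6.1
A2 regrets: 7.3, 5.5, 0.2, 6.2, 9.4 → max 9.4
A3 regrets: 2.6, 0.0, 0.0, 0.0, 0.0 → max 2.6
A4 regrets: 8.2, 7.2, 1.3, 2.8, 9.8 → max 9.8
A5 regrets: 0.0, 6.6, 7.6, 3.9, 7.8 → max 7.8
Smallest max regret = 2.6 → A3.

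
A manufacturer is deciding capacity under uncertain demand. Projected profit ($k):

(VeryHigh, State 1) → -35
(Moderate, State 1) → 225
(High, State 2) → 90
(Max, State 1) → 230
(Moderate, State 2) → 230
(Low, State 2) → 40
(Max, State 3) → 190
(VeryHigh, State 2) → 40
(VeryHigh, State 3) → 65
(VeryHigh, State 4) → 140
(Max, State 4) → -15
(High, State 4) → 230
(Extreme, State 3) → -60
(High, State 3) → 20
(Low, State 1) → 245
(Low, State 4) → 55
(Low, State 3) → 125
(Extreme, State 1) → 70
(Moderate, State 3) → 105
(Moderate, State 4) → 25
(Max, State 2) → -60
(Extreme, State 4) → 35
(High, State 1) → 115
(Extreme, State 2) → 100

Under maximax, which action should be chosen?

Low

Row maxima: Low=245, Moderate=230, High=230, VeryHigh=140, Extreme=100, Max=230
Best best-case = 245 → Low.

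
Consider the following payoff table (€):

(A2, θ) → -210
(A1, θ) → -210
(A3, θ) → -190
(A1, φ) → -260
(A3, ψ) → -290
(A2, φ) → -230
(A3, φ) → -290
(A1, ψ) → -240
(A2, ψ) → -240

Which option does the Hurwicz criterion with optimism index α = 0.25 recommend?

A2

A1: 0.25·(-210) + 0.75·(-260) = -247.5
A2: 0.25·(-210) + 0.75·(-240) = -232.5
A3: 0.25·(-190) + 0.75·(-290) = -265
Highest Hurwicz score = -232.5 → A2.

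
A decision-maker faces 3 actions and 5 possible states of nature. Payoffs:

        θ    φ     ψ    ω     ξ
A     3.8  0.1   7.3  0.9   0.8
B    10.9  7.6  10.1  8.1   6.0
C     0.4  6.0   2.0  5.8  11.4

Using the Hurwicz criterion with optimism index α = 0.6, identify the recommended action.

B

A: 0.6·7.3 + 0.4·0.1 = 4.42
B: 0.6·10.9 + 0.4·6.0 = 8.94
C: 0.6·11.4 + 0.4·0.4 = 7
Highest Hurwicz score = 8.94 → B.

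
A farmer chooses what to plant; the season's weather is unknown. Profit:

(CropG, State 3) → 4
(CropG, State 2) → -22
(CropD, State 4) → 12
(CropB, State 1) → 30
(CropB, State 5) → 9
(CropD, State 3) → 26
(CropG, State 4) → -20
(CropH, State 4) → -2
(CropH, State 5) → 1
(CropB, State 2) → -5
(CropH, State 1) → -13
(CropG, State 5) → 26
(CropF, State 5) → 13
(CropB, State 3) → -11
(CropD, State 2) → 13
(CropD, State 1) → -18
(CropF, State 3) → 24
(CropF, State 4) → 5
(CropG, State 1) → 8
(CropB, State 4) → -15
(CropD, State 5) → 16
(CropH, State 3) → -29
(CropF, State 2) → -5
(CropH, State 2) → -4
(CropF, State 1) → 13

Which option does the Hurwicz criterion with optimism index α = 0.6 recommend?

CropG: 0.6·26 + 0.4·(-22) = 6.8
CropF: 0.6·24 + 0.4·(-5) = 12.4
CropB: 0.6·30 + 0.4·(-15) = 12
CropH: 0.6·1 + 0.4·(-29) = -11
CropD: 0.6·26 + 0.4·(-18) = 8.4
Highest Hurwicz score = 12.4 → CropF.

CropF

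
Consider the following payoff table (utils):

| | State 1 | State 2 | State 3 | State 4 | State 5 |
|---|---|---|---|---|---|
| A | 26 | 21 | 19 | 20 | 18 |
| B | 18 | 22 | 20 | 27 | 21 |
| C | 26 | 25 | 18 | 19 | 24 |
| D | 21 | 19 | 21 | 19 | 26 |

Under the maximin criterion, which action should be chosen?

D

Row minima: A=18, B=18, C=18, D=19
Best worst-case = 19 → D.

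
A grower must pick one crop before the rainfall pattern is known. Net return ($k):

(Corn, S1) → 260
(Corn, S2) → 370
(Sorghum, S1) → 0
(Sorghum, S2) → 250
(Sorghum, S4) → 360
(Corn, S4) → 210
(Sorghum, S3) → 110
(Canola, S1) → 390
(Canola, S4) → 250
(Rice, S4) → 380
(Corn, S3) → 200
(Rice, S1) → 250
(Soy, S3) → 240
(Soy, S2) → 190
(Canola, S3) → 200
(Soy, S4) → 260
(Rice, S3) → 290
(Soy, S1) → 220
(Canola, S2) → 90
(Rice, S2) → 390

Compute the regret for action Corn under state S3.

Best payoff under S3 is 290.
Regret = 290 − 200 = 90.

90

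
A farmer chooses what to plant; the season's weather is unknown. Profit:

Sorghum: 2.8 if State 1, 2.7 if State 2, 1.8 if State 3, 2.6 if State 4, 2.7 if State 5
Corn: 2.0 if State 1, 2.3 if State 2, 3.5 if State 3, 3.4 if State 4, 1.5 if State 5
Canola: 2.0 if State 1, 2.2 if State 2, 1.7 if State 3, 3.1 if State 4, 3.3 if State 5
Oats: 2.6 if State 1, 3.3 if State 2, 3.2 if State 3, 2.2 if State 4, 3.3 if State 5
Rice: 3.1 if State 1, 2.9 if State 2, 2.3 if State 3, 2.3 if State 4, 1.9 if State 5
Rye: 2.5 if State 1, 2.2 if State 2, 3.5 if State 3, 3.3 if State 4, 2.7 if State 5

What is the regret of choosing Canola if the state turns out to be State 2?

Best payoff under State 2 is 3.3.
Regret = 3.3 − 2.2 = 1.1.

1.1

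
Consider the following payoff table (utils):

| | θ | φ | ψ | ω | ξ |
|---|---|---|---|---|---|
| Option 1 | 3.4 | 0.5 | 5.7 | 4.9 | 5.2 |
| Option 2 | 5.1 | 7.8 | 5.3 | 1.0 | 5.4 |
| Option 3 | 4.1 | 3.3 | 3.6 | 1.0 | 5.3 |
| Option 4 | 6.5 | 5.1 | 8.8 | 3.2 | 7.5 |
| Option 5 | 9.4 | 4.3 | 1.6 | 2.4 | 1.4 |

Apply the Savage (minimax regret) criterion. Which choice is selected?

Option 4

Column bests: θ=9.4, φ=7.8, ψ=8.8, ω=4.9, ξ=7.5.
Option 1 regrets: 6.0, 7.3, 3.1, 0.0, 2.3 → max 7.3
Option 2 regrets: 4.3, 0.0, 3.5, 3.9, 2.1 → max 4.3
Option 3 regrets: 5.3, 4.5, 5.2, 3.9, 2.2 → max 5.3
Option 4 regrets: 2.9, 2.7, 0.0, 1.7, 0.0 → max 2.9
Option 5 regrets: 0.0, 3.5, 7.2, 2.5, 6.1 → max 7.2
Smallest max regret = 2.9 → Option 4.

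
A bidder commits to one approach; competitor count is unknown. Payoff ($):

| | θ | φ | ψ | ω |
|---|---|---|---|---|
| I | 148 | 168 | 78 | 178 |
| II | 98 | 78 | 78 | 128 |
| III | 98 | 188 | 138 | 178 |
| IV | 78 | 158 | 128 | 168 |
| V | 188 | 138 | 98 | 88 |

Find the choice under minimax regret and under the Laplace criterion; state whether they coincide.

minimax regret → I; laplace → III (disagree)

Column bests: θ=188, φ=188, ψ=138, ω=178.
I regrets: 40, 20, 60, 0 → max 60
II regrets: 90, 110, 60, 50 → max 110
III regrets: 90, 0, 0, 0 → max 90
IV regrets: 110, 30, 10, 10 → max 110
V regrets: 0, 50, 40, 90 → max 90
Smallest max regret = 60 → I.
Row averages: I=143, II=95.5, III=150.5, IV=133, V=128
Highest average = 150.5 → III.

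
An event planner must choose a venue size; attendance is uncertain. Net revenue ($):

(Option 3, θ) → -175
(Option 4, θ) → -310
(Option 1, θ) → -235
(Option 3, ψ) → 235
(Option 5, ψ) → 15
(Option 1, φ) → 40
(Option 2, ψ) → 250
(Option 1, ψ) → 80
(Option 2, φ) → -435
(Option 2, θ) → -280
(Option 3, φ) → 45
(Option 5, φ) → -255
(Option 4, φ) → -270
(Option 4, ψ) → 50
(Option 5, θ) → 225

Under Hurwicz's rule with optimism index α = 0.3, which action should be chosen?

Option 1: 0.3·80 + 0.7·(-235) = -140.5
Option 2: 0.3·250 + 0.7·(-435) = -229.5
Option 3: 0.3·235 + 0.7·(-175) = -52
Option 4: 0.3·50 + 0.7·(-310) = -202
Option 5: 0.3·225 + 0.7·(-255) = -111
Highest Hurwicz score = -52 → Option 3.

Option 3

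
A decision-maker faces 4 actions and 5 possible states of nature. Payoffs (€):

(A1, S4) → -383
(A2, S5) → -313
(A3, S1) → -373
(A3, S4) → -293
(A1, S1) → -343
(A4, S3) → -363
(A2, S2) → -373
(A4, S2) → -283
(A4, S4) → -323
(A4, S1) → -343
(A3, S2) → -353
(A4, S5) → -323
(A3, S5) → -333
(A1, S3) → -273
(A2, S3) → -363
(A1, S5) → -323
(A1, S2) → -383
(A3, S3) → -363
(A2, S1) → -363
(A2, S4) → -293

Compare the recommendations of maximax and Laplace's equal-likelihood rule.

maximax → A1; laplace → A4 (disagree)

Row maxima: A1=-273, A2=-293, A3=-293, A4=-283
Best best-case = -273 → A1.
Row averages: A1=-341, A2=-341, A3=-343, A4=-327
Highest average = -327 → A4.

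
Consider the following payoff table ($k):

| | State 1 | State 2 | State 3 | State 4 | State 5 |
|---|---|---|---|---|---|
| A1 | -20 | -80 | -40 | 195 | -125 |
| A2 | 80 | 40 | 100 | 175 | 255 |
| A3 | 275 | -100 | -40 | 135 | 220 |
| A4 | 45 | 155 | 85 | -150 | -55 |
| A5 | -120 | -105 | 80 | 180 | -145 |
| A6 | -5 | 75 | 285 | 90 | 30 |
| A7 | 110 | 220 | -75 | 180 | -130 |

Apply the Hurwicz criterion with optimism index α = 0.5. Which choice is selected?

A1: 0.5·195 + 0.5·(-125) = 35
A2: 0.5·255 + 0.5·40 = 147.5
A3: 0.5·275 + 0.5·(-100) = 87.5
A4: 0.5·155 + 0.5·(-150) = 2.5
A5: 0.5·180 + 0.5·(-145) = 17.5
A6: 0.5·285 + 0.5·(-5) = 140
A7: 0.5·220 + 0.5·(-130) = 45
Highest Hurwicz score = 147.5 → A2.

A2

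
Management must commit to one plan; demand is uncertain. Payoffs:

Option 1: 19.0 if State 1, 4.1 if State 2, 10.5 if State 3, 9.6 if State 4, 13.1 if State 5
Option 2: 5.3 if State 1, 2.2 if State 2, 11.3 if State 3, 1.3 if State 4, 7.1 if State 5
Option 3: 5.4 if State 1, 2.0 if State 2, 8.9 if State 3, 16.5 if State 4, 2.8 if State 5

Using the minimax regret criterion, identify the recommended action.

Column bests: State 1=19.0, State 2=4.1, State 3=11.3, State 4=16.5, State 5=13.1.
Option 1 regrets: 0.0, 0.0, 0.8, 6.9, 0.0 → max 6.9
Option 2 regrets: 13.7, 1.9, 0.0, 15.2, 6.0 → max 15.2
Option 3 regrets: 13.6, 2.1, 2.4, 0.0, 10.3 → max 13.6
Smallest max regret = 6.9 → Option 1.

Option 1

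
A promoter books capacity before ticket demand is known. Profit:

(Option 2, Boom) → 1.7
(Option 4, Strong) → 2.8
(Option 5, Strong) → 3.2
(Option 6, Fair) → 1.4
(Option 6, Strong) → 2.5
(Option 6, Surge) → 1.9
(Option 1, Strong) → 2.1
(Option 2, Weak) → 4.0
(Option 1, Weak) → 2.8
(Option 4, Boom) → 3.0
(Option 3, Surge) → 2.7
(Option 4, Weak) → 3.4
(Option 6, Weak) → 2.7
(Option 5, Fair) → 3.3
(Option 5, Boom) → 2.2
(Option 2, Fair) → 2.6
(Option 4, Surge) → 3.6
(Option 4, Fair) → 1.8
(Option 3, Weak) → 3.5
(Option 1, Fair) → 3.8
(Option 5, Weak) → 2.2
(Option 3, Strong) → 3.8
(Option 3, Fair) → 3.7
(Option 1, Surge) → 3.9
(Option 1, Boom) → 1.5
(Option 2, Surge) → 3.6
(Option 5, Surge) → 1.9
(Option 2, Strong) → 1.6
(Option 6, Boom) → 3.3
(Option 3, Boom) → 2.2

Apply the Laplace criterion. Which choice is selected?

Option 3

Row averages: Option 1=2.82, Option 2=2.7, Option 3=3.18, Option 4=2.92, Option 5=2.56, Option 6=2.36
Highest average = 3.18 → Option 3.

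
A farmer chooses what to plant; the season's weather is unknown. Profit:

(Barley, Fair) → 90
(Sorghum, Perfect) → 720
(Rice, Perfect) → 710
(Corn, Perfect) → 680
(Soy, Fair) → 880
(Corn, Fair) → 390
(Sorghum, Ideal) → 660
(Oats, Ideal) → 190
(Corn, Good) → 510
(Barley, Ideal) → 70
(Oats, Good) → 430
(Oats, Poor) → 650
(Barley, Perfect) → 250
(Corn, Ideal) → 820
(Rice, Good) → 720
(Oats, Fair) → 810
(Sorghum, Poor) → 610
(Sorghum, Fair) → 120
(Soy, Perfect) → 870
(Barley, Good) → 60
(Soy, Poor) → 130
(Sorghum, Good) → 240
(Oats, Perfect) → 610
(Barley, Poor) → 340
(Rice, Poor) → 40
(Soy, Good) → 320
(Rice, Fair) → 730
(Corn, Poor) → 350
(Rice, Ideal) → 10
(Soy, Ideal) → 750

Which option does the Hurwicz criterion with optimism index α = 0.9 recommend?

Oats: 0.9·810 + 0.1·190 = 748
Barley: 0.9·340 + 0.1·60 = 312
Corn: 0.9·820 + 0.1·350 = 773
Sorghum: 0.9·720 + 0.1·120 = 660
Rice: 0.9·730 + 0.1·10 = 658
Soy: 0.9·880 + 0.1·130 = 805
Highest Hurwicz score = 805 → Soy.

Soy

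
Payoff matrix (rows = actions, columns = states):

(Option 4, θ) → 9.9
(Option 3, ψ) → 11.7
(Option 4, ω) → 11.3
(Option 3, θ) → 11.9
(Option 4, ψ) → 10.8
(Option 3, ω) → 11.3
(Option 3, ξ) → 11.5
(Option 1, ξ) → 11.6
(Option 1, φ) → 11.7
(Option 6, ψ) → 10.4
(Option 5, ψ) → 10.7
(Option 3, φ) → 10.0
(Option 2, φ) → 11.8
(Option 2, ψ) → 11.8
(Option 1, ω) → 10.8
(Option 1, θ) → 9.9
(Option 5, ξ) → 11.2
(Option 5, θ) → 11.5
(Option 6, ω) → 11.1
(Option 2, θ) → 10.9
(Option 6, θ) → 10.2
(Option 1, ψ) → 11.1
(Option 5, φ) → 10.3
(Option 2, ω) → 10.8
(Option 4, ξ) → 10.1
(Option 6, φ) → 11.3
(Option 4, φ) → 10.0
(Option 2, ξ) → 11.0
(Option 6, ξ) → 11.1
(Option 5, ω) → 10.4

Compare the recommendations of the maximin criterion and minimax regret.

maximin → Option 2; minimax regret → Option 2 (agree)

Row minima: Option 1=9.9, Option 2=10.8, Option 3=10.0, Option 4=9.9, Option 5=10.3, Option 6=10.2
Best worst-case = 10.8 → Option 2.
Column bests: θ=11.9, φ=11.8, ψ=11.8, ω=11.3, ξ=11.6.
Option 1 regrets: 2.0, 0.1, 0.7, 0.5, 0.0 → max 2.0
Option 2 regrets: 1.0, 0.0, 0.0, 0.5, 0.6 → max 1.0
Option 3 regrets: 0.0, 1.8, 0.1, 0.0, 0.1 → max 1.8
Option 4 regrets: 2.0, 1.8, 1.0, 0.0, 1.5 → max 2.0
Option 5 regrets: 0.4, 1.5, 1.1, 0.9, 0.4 → max 1.5
Option 6 regrets: 1.7, 0.5, 1.4, 0.2, 0.5 → max 1.7
Smallest max regret = 1.0 → Option 2.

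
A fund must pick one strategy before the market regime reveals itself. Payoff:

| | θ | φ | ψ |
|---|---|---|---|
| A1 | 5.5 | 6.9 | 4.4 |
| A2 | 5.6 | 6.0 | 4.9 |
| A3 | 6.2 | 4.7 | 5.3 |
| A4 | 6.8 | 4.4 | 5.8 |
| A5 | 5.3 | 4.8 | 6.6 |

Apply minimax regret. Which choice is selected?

A2

Column bests: θ=6.8, φ=6.9, ψ=6.6.
A1 regrets: 1.3, 0.0, 2.2 → max 2.2
A2 regrets: 1.2, 0.9, 1.7 → max 1.7
A3 regrets: 0.6, 2.2, 1.3 → max 2.2
A4 regrets: 0.0, 2.5, 0.8 → max 2.5
A5 regrets: 1.5, 2.1, 0.0 → max 2.1
Smallest max regret = 1.7 → A2.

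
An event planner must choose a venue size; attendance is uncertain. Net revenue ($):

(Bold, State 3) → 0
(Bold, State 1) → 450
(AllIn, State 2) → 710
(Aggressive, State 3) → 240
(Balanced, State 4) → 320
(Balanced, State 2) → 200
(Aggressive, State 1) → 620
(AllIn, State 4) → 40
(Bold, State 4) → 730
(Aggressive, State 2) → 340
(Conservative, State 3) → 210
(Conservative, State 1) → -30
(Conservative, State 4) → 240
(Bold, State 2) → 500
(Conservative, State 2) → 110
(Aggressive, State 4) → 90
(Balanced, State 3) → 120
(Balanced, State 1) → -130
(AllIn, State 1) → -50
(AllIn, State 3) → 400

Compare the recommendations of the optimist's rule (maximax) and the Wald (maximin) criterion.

Row maxima: Conservative=240, Balanced=320, Aggressive=620, Bold=730, AllIn=710
Best best-case = 730 → Bold.
Row minima: Conservative=-30, Balanced=-130, Aggressive=90, Bold=0, AllIn=-50
Best worst-case = 90 → Aggressive.

maximax → Bold; maximin → Aggressive (disagree)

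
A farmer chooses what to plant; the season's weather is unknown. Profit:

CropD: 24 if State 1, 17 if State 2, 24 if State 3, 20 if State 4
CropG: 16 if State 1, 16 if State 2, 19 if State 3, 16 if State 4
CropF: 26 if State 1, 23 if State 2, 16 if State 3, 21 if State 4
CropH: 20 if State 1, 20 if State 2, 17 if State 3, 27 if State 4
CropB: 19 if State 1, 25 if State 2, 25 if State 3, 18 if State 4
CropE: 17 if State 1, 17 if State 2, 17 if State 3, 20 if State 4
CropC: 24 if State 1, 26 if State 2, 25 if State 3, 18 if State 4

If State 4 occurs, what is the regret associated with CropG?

11

Best payoff under State 4 is 27.
Regret = 27 − 16 = 11.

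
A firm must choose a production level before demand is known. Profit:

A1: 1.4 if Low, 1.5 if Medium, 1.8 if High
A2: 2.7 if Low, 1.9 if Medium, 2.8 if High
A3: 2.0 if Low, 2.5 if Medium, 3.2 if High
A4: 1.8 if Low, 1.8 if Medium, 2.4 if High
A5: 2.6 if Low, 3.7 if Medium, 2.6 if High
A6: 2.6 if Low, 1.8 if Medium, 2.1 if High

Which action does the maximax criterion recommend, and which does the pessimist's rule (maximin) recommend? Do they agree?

maximax → A5; maximin → A5 (agree)

Row maxima: A1=1.8, A2=2.8, A3=3.2, A4=2.4, A5=3.7, A6=2.6
Best best-case = 3.7 → A5.
Row minima: A1=1.4, A2=1.9, A3=2.0, A4=1.8, A5=2.6, A6=1.8
Best worst-case = 2.6 → A5.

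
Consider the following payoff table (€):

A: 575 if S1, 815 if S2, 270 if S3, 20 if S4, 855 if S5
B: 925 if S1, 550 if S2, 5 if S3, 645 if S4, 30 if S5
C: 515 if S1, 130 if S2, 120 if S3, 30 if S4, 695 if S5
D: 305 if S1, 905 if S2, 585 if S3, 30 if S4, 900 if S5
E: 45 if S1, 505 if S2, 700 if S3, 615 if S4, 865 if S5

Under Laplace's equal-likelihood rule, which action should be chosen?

E

Row averages: A=507, B=431, C=298, D=545, E=546
Highest average = 546 → E.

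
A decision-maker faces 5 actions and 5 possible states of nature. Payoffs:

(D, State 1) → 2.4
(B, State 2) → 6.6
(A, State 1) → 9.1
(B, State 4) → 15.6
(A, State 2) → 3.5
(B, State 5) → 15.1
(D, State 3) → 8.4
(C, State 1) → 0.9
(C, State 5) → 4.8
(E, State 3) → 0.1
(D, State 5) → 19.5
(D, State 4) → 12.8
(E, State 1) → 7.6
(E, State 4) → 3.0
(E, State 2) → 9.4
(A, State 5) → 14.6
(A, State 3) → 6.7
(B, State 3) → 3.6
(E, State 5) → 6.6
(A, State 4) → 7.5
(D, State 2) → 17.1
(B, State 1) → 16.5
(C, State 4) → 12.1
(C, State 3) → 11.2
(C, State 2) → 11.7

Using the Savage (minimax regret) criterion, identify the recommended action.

B

Column bests: State 1=16.5, State 2=17.1, State 3=11.2, State 4=15.6, State 5=19.5.
A regrets: 7.4, 13.6, 4.5, 8.1, 4.9 → max 13.6
B regrets: 0.0, 10.5, 7.6, 0.0, 4.4 → max 10.5
C regrets: 15.6, 5.4, 0.0, 3.5, 14.7 → max 15.6
D regrets: 14.1, 0.0, 2.8, 2.8, 0.0 → max 14.1
E regrets: 8.9, 7.7, 11.1, 12.6, 12.9 → max 12.9
Smallest max regret = 10.5 → B.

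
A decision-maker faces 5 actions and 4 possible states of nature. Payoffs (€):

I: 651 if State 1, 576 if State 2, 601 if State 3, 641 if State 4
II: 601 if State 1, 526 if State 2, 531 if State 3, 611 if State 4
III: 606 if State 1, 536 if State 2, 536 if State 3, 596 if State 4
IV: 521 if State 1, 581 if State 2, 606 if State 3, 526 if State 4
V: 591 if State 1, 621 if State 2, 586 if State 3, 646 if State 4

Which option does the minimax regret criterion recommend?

Column bests: State 1=651, State 2=621, State 3=606, State 4=646.
I regrets: 0, 45, 5, 5 → max 45
II regrets: 50, 95, 75, 35 → max 95
III regrets: 45, 85, 70, 50 → max 85
IV regrets: 130, 40, 0, 120 → max 130
V regrets: 60, 0, 20, 0 → max 60
Smallest max regret = 45 → I.

I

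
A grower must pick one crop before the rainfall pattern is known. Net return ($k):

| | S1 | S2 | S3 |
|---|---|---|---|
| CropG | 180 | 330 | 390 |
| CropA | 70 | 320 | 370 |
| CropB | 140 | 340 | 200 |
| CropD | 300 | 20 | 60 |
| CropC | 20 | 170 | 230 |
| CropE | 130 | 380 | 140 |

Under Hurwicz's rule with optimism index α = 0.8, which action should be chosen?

CropG

CropG: 0.8·390 + 0.2·180 = 348
CropA: 0.8·370 + 0.2·70 = 310
CropB: 0.8·340 + 0.2·140 = 300
CropD: 0.8·300 + 0.2·20 = 244
CropC: 0.8·230 + 0.2·20 = 188
CropE: 0.8·380 + 0.2·130 = 330
Highest Hurwicz score = 348 → CropG.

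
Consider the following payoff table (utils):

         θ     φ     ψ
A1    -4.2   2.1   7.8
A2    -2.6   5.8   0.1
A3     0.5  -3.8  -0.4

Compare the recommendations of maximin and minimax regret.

Row minima: A1=-4.2, A2=-2.6, A3=-3.8
Best worst-case = -2.6 → A2.
Column bests: θ=0.5, φ=5.8, ψ=7.8.
A1 regrets: 4.7, 3.7, 0.0 → max 4.7
A2 regrets: 3.1, 0.0, 7.7 → max 7.7
A3 regrets: 0.0, 9.6, 8.2 → max 9.6
Smallest max regret = 4.7 → A1.

maximin → A2; minimax regret → A1 (disagree)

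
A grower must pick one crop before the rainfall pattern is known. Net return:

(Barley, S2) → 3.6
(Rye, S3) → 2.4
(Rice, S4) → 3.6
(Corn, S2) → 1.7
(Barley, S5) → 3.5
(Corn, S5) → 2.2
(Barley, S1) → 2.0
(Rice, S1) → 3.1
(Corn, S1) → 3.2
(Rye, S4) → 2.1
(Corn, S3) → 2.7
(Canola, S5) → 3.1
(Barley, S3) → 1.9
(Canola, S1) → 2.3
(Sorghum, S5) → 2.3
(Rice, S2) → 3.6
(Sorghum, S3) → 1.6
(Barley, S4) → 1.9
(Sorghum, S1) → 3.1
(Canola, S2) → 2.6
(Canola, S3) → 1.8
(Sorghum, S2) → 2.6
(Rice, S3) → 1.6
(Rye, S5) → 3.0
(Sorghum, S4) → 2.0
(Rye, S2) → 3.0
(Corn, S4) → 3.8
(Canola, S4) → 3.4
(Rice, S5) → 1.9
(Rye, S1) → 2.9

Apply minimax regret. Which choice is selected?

Canola

Column bests: S1=3.2, S2=3.6, S3=2.7, S4=3.8, S5=3.5.
Rye regrets: 0.3, 0.6, 0.3, 1.7, 0.5 → max 1.7
Corn regrets: 0.0, 1.9, 0.0, 0.0, 1.3 → max 1.9
Sorghum regrets: 0.1, 1.0, 1.1, 1.8, 1.2 → max 1.8
Barley regrets: 1.2, 0.0, 0.8, 1.9, 0.0 → max 1.9
Canola regrets: 0.9, 1.0, 0.9, 0.4, 0.4 → max 1.0
Rice regrets: 0.1, 0.0, 1.1, 0.2, 1.6 → max 1.6
Smallest max regret = 1.0 → Canola.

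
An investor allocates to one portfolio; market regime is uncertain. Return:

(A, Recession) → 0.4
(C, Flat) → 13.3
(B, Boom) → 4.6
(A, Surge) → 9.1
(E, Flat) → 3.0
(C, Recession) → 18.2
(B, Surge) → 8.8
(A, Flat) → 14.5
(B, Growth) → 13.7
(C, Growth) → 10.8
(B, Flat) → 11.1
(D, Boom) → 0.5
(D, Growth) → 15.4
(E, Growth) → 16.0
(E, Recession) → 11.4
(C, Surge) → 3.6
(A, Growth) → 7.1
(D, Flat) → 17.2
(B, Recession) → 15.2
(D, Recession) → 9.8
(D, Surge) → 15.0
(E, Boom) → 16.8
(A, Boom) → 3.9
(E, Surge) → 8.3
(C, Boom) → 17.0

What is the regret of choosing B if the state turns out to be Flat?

Best payoff under Flat is 17.2.
Regret = 17.2 − 11.1 = 6.1.

6.1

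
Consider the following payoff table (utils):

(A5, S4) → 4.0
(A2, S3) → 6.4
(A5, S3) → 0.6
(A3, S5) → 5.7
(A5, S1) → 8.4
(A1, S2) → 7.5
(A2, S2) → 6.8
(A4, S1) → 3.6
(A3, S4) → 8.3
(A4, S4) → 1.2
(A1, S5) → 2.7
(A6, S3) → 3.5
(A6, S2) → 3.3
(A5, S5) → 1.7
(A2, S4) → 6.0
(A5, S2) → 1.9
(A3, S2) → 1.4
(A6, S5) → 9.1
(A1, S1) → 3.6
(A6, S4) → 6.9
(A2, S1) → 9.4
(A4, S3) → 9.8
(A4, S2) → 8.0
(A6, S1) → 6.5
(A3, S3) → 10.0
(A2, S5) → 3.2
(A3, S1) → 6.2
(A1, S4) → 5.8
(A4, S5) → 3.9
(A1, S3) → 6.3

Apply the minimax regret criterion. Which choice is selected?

A2

Column bests: S1=9.4, S2=8.0, S3=10.0, S4=8.3, S5=9.1.
A1 regrets: 5.8, 0.5, 3.7, 2.5, 6.4 → max 6.4
A2 regrets: 0.0, 1.2, 3.6, 2.3, 5.9 → max 5.9
A3 regrets: 3.2, 6.6, 0.0, 0.0, 3.4 → max 6.6
A4 regrets: 5.8, 0.0, 0.2, 7.1, 5.2 → max 7.1
A5 regrets: 1.0, 6.1, 9.4, 4.3, 7.4 → max 9.4
A6 regrets: 2.9, 4.7, 6.5, 1.4, 0.0 → max 6.5
Smallest max regret = 5.9 → A2.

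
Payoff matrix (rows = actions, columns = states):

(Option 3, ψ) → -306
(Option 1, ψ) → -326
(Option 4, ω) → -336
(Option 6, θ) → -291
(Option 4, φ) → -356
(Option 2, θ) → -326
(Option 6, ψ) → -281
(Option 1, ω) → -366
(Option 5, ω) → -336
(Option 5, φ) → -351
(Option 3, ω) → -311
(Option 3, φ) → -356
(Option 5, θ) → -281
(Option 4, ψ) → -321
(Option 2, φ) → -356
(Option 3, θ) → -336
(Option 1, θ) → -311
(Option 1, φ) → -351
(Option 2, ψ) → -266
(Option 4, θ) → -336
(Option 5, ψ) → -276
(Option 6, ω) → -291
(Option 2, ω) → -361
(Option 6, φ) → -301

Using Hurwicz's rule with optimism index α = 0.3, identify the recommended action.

Option 1: 0.3·(-311) + 0.7·(-366) = -349.5
Option 2: 0.3·(-266) + 0.7·(-361) = -332.5
Option 3: 0.3·(-306) + 0.7·(-356) = -341
Option 4: 0.3·(-321) + 0.7·(-356) = -345.5
Option 5: 0.3·(-276) + 0.7·(-351) = -328.5
Option 6: 0.3·(-281) + 0.7·(-301) = -295
Highest Hurwicz score = -295 → Option 6.

Option 6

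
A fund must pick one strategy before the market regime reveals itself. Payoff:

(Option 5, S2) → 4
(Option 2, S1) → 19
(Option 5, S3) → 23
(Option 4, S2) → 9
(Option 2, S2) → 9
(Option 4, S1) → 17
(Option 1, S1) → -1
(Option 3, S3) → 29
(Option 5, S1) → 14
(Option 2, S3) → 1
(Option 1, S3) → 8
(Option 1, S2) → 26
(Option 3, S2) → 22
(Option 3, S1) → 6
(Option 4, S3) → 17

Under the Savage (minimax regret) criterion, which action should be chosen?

Option 3

Column bests: S1=19, S2=26, S3=29.
Option 1 regrets: 20, 0, 21 → max 21
Option 2 regrets: 0, 17, 28 → max 28
Option 3 regrets: 13, 4, 0 → max 13
Option 4 regrets: 2, 17, 12 → max 17
Option 5 regrets: 5, 22, 6 → max 22
Smallest max regret = 13 → Option 3.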